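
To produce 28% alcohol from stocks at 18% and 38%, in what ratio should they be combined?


Let x parts of 18% mix with y parts of 38%.
18x + 38y = 28(x + y)
18x + 38y = 28x + 28y
x(18 - 28) = y(28 - 38)
x/y = (38 - 28)/(28 - 18) = 10/10
Simplify: 1:1
= 1:1

1:1


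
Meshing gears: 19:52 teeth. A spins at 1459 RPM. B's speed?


Gear ratio = 19:52 = 19:52
RPM_B = RPM_A × (teeth_A / teeth_B)
= 1459 × (19/52)
= 533.1 RPM

533.1 RPM


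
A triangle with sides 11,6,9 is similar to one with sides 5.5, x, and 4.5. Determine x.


Scale factor = 5.5/11 = 0.5
Missing side = 6 × 0.5
= 3.0

3.0


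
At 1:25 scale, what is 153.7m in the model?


Model size = real / scale
= 153.7 / 25
= 6.1480 m

6.1480 m


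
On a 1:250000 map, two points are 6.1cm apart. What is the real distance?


Real distance = map distance × scale
= 6.1cm × 250000
= 1525000 cm = 15250.0 m
= 15.250 km

15.250 km


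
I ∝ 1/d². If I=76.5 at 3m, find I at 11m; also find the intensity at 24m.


I₁d₁² = I₂d₂²
I at 11m = 76.5 × (3/11)² = 76.5 × 9/121 = 688.5/121 ≈ 5.6901
I at 24m = 76.5 × (3/24)² = 76.5 × 9/576 = 688.5/576 ≈ 1.1953
= 5.6901 and 1.1953

5.6901 and 1.1953


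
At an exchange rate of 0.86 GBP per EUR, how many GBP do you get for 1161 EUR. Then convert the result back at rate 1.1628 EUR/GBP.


Amount × rate = 1161 × 0.86 = 998.46 GBP
Round-trip: 998.46 × 1.1628 = 1161.01 EUR
= 998.46 GBP, then 1161.01 EUR

998.46 GBP, then 1161.01 EUR


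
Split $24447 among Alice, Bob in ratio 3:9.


Total parts = 3 + 9 = 12
Alice: 24447 × 3/12 = 6111.75
Bob: 24447 × 9/12 = 18335.25
= Alice: $6111.75, Bob: $18335.25

Alice: $6111.75, Bob: $18335.25


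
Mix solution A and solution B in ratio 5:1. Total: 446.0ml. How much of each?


Total parts = 5 + 1 = 6
solution A: 446.0 × 5/6 = 371.7ml
solution B: 446.0 × 1/6 = 74.3ml
= 371.7ml and 74.3ml

371.7ml and 74.3ml


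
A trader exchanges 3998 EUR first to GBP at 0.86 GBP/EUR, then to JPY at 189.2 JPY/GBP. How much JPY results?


Step 1: 3998 EUR × 0.86 = 3438.28 GBP
Step 2: 3438.28 GBP × 189.2 = 650522.58 JPY
Implied rate EUR→JPY = 0.86 × 189.2 = 162.7120
= 650522.58 JPY

650522.58 JPY


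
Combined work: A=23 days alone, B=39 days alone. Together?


Rate of A = 1/23 per day
Rate of B = 1/39 per day
Combined rate = 1/23 + 1/39 = 62/897 ≈ 0.0691 per day
Days = 1 / combined rate = 897/62
≈ 14.47 days

14.47 days


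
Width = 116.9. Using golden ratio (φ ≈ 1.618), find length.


φ = (1 + √5) / 2 ≈ 1.618
Length = width × φ = 116.9 × 1.618 = 189.1442
≈ 189.14

189.14


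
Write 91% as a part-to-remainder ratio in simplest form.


91% means 91 parts out of 100; remainder = 9
Part : remainder = 91:9
GCD = 1
= 91:9

91:9


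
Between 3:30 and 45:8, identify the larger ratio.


3/30 = 0.1000
45/8 = 5.6250
0.1000 < 5.6250, so 3:30 is less
= 45:8

45:8


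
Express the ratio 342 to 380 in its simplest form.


GCD(342, 380) = 38
342/38 : 380/38
= 9:10

9:10


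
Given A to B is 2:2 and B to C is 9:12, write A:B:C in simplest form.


Match B: multiply A:B by 9 → 18:18
Multiply B:C by 2 → 18:24
Combined: 18:18:24
GCD = 6
= 3:3:4

3:3:4


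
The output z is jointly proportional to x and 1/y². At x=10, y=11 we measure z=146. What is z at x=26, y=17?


z = k·x/y²
Solve for k using the known point: k = z·y²/x = 146×121/10 = 17666/10 = 1766.6000
Now evaluate at x=26, y=17:
z = k × 26 / 289 = (17666 × 26) / (10 × 289) = 459316/2890
≈ 158.9329

158.9329


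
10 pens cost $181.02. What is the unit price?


Unit rate = total / quantity
= 181.02 / 10
= $18.10 per unit

$18.10 per unit


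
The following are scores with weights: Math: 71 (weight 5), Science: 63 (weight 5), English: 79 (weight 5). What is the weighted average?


Numerator = 71×5 + 63×5 + 79×5
= 355 + 315 + 395
= 1065
Total weight = 15
Weighted avg = 1065/15
= 71.00

71.00


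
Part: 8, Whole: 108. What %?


Percentage = (part / whole) × 100
= (8 / 108) × 100
≈ 7.41%

7.41%


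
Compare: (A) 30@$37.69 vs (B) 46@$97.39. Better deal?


Deal A: $37.69/30 = $1.2563/unit
Deal B: $97.39/46 = $2.1172/unit
A is cheaper per unit
= Deal A

Deal A


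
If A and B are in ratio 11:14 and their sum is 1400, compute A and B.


Let A = 11k, B = 14k.
11k + 14k = 1400
25k = 1400 → k = 1400/25 = 56
A = 11×56 = 616, B = 14×56 = 784
= A = 616, B = 784

A = 616, B = 784


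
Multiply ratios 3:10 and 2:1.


Compound ratio = (3×2) : (10×1)
= 6:10
GCD = 2
= 3:5

3:5


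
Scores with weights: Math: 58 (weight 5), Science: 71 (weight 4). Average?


Numerator = 58×5 + 71×4
= 290 + 284
= 574
Total weight = 9
Weighted avg = 574/9
= 63.78

63.78


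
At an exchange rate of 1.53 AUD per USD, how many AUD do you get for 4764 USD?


Amount × rate = 4764 × 1.53
= 7288.92 AUD

7288.92 AUD


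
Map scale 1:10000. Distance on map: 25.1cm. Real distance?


Real distance = map distance × scale
= 25.1cm × 10000
= 251000 cm = 2510.0 m
= 2.510 km

2.510 km


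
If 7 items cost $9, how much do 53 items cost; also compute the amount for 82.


Direct proportion: y/x = constant
k = 9/7 ≈ 1.2857
y at x=53: k × 53 = 9 × 53 / 7 = 477/7 ≈ 68.14
y at x=82: k × 82 = 9 × 82 / 7 = 738/7 ≈ 105.43
= 68.14 and 105.43

68.14 and 105.43


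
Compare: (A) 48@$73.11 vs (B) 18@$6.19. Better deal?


Deal A: $73.11/48 = $1.5231/unit
Deal B: $6.19/18 = $0.3439/unit
B is cheaper per unit
= Deal B

Deal B


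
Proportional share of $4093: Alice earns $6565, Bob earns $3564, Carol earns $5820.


Total income = 6565 + 3564 + 5820 = $15949
Alice: $4093 × 6565/15949 = $1684.78
Bob: $4093 × 3564/15949 = $914.63
Carol: $4093 × 5820/15949 = $1493.59
= Alice: $1684.78, Bob: $914.63, Carol: $1493.59

Alice: $1684.78, Bob: $914.63, Carol: $1493.59


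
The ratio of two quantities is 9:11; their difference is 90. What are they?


Let A = 9k, B = 11k.
11k - 9k = 90
2k = 90 → k = 90/2 = 45
A = 9×45 = 405, B = 11×45 = 495
= A = 405, B = 495

A = 405, B = 495


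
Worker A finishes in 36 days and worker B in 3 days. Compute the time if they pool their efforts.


Rate of A = 1/36 per day
Rate of B = 1/3 per day
Combined rate = 1/36 + 1/3 = 39/108 ≈ 0.3611 per day
Days = 1 / combined rate = 108/39
≈ 2.77 days

2.77 days


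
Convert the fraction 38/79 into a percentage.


Percentage = (part / whole) × 100
= (38 / 79) × 100
≈ 48.10%

48.10%


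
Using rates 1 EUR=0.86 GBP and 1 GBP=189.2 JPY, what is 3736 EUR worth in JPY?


Step 1: 3736 EUR × 0.86 = 3212.96 GBP
Step 2: 3212.96 GBP × 189.2 = 607892.03 JPY
Implied rate EUR→JPY = 0.86 × 189.2 = 162.7120
= 607892.03 JPY

607892.03 JPY


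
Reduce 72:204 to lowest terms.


GCD(72, 204) = 12
72/12 : 204/12
= 6:17

6:17


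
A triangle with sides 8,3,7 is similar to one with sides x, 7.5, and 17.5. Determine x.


Scale factor = 7.5/3 = 2.5
Missing side = 8 × 2.5
= 20.0

20.0


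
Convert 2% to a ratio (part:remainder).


2% means 2 parts out of 100; remainder = 98
Part : remainder = 2:98
GCD = 2
= 1:49

1:49


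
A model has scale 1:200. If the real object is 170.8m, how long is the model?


Model size = real / scale
= 170.8 / 200
= 0.8540 m

0.8540 m


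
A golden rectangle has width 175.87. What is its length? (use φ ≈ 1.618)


φ = (1 + √5) / 2 ≈ 1.618
Length = width × φ = 175.87 × 1.618 = 284.55766
≈ 284.56

284.56


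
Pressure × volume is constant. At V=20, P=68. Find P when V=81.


Inverse proportion: x × y = constant
k = 20 × 68 = 1360
y₂ = k / 81 = 1360 / 81
= 16.79

16.79


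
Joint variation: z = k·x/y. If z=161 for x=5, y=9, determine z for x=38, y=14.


z = k·x/y
Solve for k using the known point: k = z·y/x = 161×9/5 = 1449/5 = 289.8000
Now evaluate at x=38, y=14:
z = k × 38 / 14 = (1449 × 38) / (5 × 14) = 55062/70
= 786.6000

786.6000


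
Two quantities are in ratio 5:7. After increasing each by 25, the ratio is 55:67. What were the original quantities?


Let A = 5k, B = 7k.
(5k + 25) / (7k + 25) = 55/67
Cross-multiply: 67(5k + 25) = 55(7k + 25)
335k + 1675 = 385k + 1375
335k - 385k = 1375 - 1675
-50k = -300
k = -300/-50 = 6
A = 5×6 = 30, B = 7×6 = 42
= A = 30, B = 42

A = 30, B = 42


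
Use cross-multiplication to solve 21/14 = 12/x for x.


Cross multiply: 21 × x = 14 × 12
21x = 168
x = 168 / 21
= 8.00

8.00


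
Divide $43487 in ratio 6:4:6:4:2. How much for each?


Total parts = 6 + 4 + 6 + 4 + 2 = 22
Part 1: 43487 × 6/22 = 11860.09
Part 2: 43487 × 4/22 = 7906.73
Part 3: 43487 × 6/22 = 11860.09
Part 4: 43487 × 4/22 = 7906.73
Part 5: 43487 × 2/22 = 3953.36
= Part 1: $11860.09, Part 2: $7906.73, Part 3: $11860.09, Part 4: $7906.73, Part 5: $3953.36

Part 1: $11860.09, Part 2: $7906.73, Part 3: $11860.09, Part 4: $7906.73, Part 5: $3953.36


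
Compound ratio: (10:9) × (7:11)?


Compound ratio = (10×7) : (9×11)
= 70:99
GCD = 1
= 70:99

70:99


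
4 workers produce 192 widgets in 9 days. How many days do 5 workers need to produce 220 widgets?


Days ∝ work / workers, so d₂ = d₁ × (m₁/m₂) × (w₂/w₁)
Workers factor (inverse): 4/5 = 0.8000
Work factor (direct): 220/192 ≈ 1.1458
d₂ = 9 × 4/5 × 220/192 = (9 × 4 × 220) / (5 × 192) = 7920/960
= 8.25 days

8.25 days


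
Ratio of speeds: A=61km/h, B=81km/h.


Ratio = 61:81
GCD = 1
Simplified = 61:81
Time ratio (same distance) = 81:61
Speed ratio = 61:81

61:81


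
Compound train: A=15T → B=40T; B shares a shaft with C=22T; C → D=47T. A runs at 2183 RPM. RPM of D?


Stage 1: RPM_B = RPM_A × t_A/t_B = 2183 × 15/40 = 32745/40 ≈ 818.63
B and C share a shaft → RPM_C = RPM_B
Stage 2: RPM_D = RPM_C × t_C/t_D = RPM_A × (t_A×t_C)/(t_B×t_D)
Overall ratio = (15×22)/(40×47) = 330/1880
RPM_D = 2183 × 330/1880 = 720390/1880
≈ 383.19 RPM

383.19 RPM


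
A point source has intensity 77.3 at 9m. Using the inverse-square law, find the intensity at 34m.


I₁d₁² = I₂d₂²
I₂ = I₁ × (d₁/d₂)²
= 77.3 × (9/34)²
= 77.3 × 81/1156
= 6261.3/1156
≈ 5.4163

5.4163


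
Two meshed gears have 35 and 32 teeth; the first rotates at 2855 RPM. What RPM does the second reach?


Gear ratio = 35:32 = 35:32
RPM_B = RPM_A × (teeth_A / teeth_B)
= 2855 × (35/32)
= 3122.7 RPM

3122.7 RPM


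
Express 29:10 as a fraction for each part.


Total parts = 29 + 10 = 39
First part: 29/39 = 29/39
Second part: 10/39 = 10/39
= 29/39 and 10/39

29/39 and 10/39


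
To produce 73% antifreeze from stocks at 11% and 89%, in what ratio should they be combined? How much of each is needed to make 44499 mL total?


Let x parts of 11% mix with y parts of 89%.
11x + 89y = 73(x + y)
11x + 89y = 73x + 73y
x(11 - 73) = y(73 - 89)
x/y = (89 - 73)/(73 - 11) = 16/62
Simplify: 8:31
Total parts = 39; one part = 44499/39 = 1141.00 mL
11% solution: 8×1141.00 = 9128.00 mL
89% solution: 31×1141.00 = 35371.00 mL
= ratio 8:31; 9128.00 mL and 35371.00 mL

ratio 8:31; 9128.00 mL and 35371.00 mL


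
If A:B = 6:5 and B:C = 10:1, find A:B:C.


Match B: multiply A:B by 10 → 60:50
Multiply B:C by 5 → 50:5
Combined: 60:50:5
GCD = 5
= 12:10:1

12:10:1


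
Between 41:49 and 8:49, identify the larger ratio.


41/49 = 0.8367
8/49 = 0.1633
0.8367 > 0.1633, so 41:49 is greater
= 41:49

41:49


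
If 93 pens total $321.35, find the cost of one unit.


Unit rate = total / quantity
= 321.35 / 93
= $3.46 per unit

$3.46 per unit


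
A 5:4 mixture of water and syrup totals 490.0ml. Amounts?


Total parts = 5 + 4 = 9
water: 490.0 × 5/9 = 272.2ml
syrup: 490.0 × 4/9 = 217.8ml
= 272.2ml and 217.8ml

272.2ml and 217.8ml


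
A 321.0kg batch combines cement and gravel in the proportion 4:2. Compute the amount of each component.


Total parts = 4 + 2 = 6
cement: 321.0 × 4/6 = 214.0kg
gravel: 321.0 × 2/6 = 107.0kg
= 214.0kg and 107.0kg

214.0kg and 107.0kg


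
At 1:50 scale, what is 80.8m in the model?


Model size = real / scale
= 80.8 / 50
= 1.6160 m

1.6160 m


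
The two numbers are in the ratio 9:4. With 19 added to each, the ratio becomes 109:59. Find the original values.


Let A = 9k, B = 4k.
(9k + 19) / (4k + 19) = 109/59
Cross-multiply: 59(9k + 19) = 109(4k + 19)
531k + 1121 = 436k + 2071
531k - 436k = 2071 - 1121
95k = 950
k = 950/95 = 10
A = 9×10 = 90, B = 4×10 = 40
= A = 90, B = 40

A = 90, B = 40


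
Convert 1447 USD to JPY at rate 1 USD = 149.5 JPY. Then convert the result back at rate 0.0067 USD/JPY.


Amount × rate = 1447 × 149.5 = 216326.50 JPY
Round-trip: 216326.50 × 0.0067 = 1449.39 USD
= 216326.50 JPY, then 1449.39 USD

216326.50 JPY, then 1449.39 USD


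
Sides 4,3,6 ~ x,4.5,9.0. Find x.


Scale factor = 4.5/3 = 1.5
Missing side = 4 × 1.5
= 6.0

6.0


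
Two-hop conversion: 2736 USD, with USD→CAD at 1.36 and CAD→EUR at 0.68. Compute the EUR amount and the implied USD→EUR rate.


Step 1: 2736 USD × 1.36 = 3720.96 CAD
Step 2: 3720.96 CAD × 0.68 = 2530.25 EUR
Implied rate USD→EUR = 1.36 × 0.68 = 0.9248
= 2530.25 EUR; implied rate 0.9248 EUR/USD

2530.25 EUR; implied rate 0.9248 EUR/USD


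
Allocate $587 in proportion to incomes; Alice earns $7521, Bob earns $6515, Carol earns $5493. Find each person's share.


Total income = 7521 + 6515 + 5493 = $19529
Alice: $587 × 7521/19529 = $226.07
Bob: $587 × 6515/19529 = $195.83
Carol: $587 × 5493/19529 = $165.11
= Alice: $226.07, Bob: $195.83, Carol: $165.11

Alice: $226.07, Bob: $195.83, Carol: $165.11


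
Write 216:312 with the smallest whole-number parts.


GCD(216, 312) = 24
216/24 : 312/24
= 9:13

9:13


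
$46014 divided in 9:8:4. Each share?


Total parts = 9 + 8 + 4 = 21
Part 1: 46014 × 9/21 = 19720.29
Part 2: 46014 × 8/21 = 17529.14
Part 3: 46014 × 4/21 = 8764.57
= Part 1: $19720.29, Part 2: $17529.14, Part 3: $8764.57

Part 1: $19720.29, Part 2: $17529.14, Part 3: $8764.57


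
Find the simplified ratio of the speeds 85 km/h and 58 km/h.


Ratio = 85:58
GCD = 1
Simplified = 85:58
Time ratio (same distance) = 58:85
Speed ratio = 85:58

85:58


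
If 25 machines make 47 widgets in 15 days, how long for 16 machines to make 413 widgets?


Days ∝ work / workers, so d₂ = d₁ × (m₁/m₂) × (w₂/w₁)
Workers factor (inverse): 25/16 = 1.5625
Work factor (direct): 413/47 ≈ 8.7872
d₂ = 15 × 25/16 × 413/47 = (15 × 25 × 413) / (16 × 47) = 154875/752
≈ 205.95 days

205.95 days


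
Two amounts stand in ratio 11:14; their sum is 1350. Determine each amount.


Let A = 11k, B = 14k.
11k + 14k = 1350
25k = 1350 → k = 1350/25 = 54
A = 11×54 = 594, B = 14×54 = 756
= A = 594, B = 756

A = 594, B = 756


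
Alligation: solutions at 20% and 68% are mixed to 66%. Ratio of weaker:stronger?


Let x parts of 20% mix with y parts of 68%.
20x + 68y = 66(x + y)
20x + 68y = 66x + 66y
x(20 - 66) = y(66 - 68)
x/y = (68 - 66)/(66 - 20) = 2/46
Simplify: 1:23
= 1:23

1:23


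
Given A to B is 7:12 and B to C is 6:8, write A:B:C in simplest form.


Match B: multiply A:B by 6 → 42:72
Multiply B:C by 12 → 72:96
Combined: 42:72:96
GCD = 6
= 7:12:16

7:12:16


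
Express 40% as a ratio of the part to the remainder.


40% means 40 parts out of 100; remainder = 60
Part : remainder = 40:60
GCD = 20
= 2:3

2:3


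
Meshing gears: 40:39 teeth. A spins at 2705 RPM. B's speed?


Gear ratio = 40:39 = 40:39
RPM_B = RPM_A × (teeth_A / teeth_B)
= 2705 × (40/39)
= 2774.4 RPM

2774.4 RPM


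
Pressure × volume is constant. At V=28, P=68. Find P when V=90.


Inverse proportion: x × y = constant
k = 28 × 68 = 1904
y₂ = k / 90 = 1904 / 90
= 21.16

21.16


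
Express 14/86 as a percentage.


Percentage = (part / whole) × 100
= (14 / 86) × 100
≈ 16.28%

16.28%


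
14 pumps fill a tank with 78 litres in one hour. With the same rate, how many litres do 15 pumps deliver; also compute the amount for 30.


Direct proportion: y/x = constant
k = 78/14 ≈ 5.5714
y at x=15: k × 15 = 78 × 15 / 14 = 1170/14 ≈ 83.57
y at x=30: k × 30 = 78 × 30 / 14 = 2340/14 ≈ 167.14
= 83.57 and 167.14

83.57 and 167.14


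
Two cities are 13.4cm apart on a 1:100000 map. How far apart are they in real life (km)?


Real distance = map distance × scale
= 13.4cm × 100000
= 1340000 cm = 13400.0 m
= 13.400 km

13.400 km


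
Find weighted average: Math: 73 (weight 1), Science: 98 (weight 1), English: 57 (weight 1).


Numerator = 73×1 + 98×1 + 57×1
= 73 + 98 + 57
= 228
Total weight = 3
Weighted avg = 228/3
= 76.00

76.00


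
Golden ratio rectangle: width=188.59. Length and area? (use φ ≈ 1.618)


φ = (1 + √5) / 2 ≈ 1.618
Length = width × φ = 188.59 × 1.618 = 305.13862
≈ 305.14
Area = width × length = 188.59 × 305.13862 = 57546.0923458 ≈ 57546.09
= Length: 305.14, Area: 57546.09

Length: 305.14, Area: 57546.09


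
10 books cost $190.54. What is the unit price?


Unit rate = total / quantity
= 190.54 / 10
= $19.05 per unit

$19.05 per unit


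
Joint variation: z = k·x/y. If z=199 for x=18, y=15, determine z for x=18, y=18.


z = k·x/y
Solve for k using the known point: k = z·y/x = 199×15/18 = 2985/18 ≈ 165.8333
Now evaluate at x=18, y=18:
z = k × 18 / 18 = (2985 × 18) / (18 × 18) = 53730/324
≈ 165.8333

165.8333


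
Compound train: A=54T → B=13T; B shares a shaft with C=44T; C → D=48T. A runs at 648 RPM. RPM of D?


Stage 1: RPM_B = RPM_A × t_A/t_B = 648 × 54/13 = 34992/13 ≈ 2691.69
B and C share a shaft → RPM_C = RPM_B
Stage 2: RPM_D = RPM_C × t_C/t_D = RPM_A × (t_A×t_C)/(t_B×t_D)
Overall ratio = (54×44)/(13×48) = 2376/624
RPM_D = 648 × 2376/624 = 1539648/624
≈ 2467.38 RPM

2467.38 RPM


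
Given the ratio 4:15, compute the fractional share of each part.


Total parts = 4 + 15 = 19
First part: 4/19 = 4/19
Second part: 15/19 = 15/19
= 4/19 and 15/19

4/19 and 15/19


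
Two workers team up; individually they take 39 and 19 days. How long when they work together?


Rate of A = 1/39 per day
Rate of B = 1/19 per day
Combined rate = 1/39 + 1/19 = 58/741 ≈ 0.0783 per day
Days = 1 / combined rate = 741/58
≈ 12.78 days

12.78 days


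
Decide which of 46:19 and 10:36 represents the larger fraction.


46/19 = 2.4211
10/36 = 0.2778
2.4211 > 0.2778, so 46:19 is greater
= 46:19

46:19


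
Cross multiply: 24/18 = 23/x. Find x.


Cross multiply: 24 × x = 18 × 23
24x = 414
x = 414 / 24
= 17.25

17.25


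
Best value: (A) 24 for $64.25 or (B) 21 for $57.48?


Deal A: $64.25/24 = $2.6771/unit
Deal B: $57.48/21 = $2.7371/unit
A is cheaper per unit
= Deal A

Deal A


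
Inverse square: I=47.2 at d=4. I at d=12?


I₁d₁² = I₂d₂²
I₂ = I₁ × (d₁/d₂)²
= 47.2 × (4/12)²
= 47.2 × 16/144
= 755.2/144
≈ 5.2444

5.2444


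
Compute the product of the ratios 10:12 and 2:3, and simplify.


Compound ratio = (10×2) : (12×3)
= 20:36
GCD = 4
= 5:9

5:9


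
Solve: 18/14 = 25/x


Cross multiply: 18 × x = 14 × 25
18x = 350
x = 350 / 18
= 19.44

19.44


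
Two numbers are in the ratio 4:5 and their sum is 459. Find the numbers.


Let A = 4k, B = 5k.
4k + 5k = 459
9k = 459 → k = 459/9 = 51
A = 4×51 = 204, B = 5×51 = 255
= A = 204, B = 255

A = 204, B = 255


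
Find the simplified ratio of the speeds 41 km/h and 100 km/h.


Ratio = 41:100
GCD = 1
Simplified = 41:100
Time ratio (same distance) = 100:41
Speed ratio = 41:100

41:100


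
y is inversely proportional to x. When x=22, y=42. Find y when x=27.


Inverse proportion: x × y = constant
k = 22 × 42 = 924
y₂ = k / 27 = 924 / 27
= 34.22

34.22


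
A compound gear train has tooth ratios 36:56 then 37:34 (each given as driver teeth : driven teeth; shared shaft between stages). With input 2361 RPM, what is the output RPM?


Stage 1: RPM_B = RPM_A × t_A/t_B = 2361 × 36/56 = 84996/56 ≈ 1517.79
B and C share a shaft → RPM_C = RPM_B
Stage 2: RPM_D = RPM_C × t_C/t_D = RPM_A × (t_A×t_C)/(t_B×t_D)
Overall ratio = (36×37)/(56×34) = 1332/1904
RPM_D = 2361 × 1332/1904 = 3144852/1904
≈ 1651.71 RPM

1651.71 RPM


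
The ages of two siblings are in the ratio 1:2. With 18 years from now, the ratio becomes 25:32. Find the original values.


Let A = 1k, B = 2k.
(1k + 18) / (2k + 18) = 25/32
Cross-multiply: 32(1k + 18) = 25(2k + 18)
32k + 576 = 50k + 450
32k - 50k = 450 - 576
-18k = -126
k = -126/-18 = 7
A = 1×7 = 7, B = 2×7 = 14
= A = 7, B = 14

A = 7, B = 14


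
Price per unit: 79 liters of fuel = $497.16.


Unit rate = total / quantity
= 497.16 / 79
= $6.29 per unit

$6.29 per unit


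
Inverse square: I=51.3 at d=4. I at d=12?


I₁d₁² = I₂d₂²
I₂ = I₁ × (d₁/d₂)²
= 51.3 × (4/12)²
= 51.3 × 16/144
= 820.8/144
= 5.7000

5.7000


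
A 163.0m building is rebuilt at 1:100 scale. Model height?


Model size = real / scale
= 163.0 / 100
= 1.6300 m

1.6300 m


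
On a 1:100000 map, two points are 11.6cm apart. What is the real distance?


Real distance = map distance × scale
= 11.6cm × 100000
= 1160000 cm = 11600.0 m
= 11.600 km

11.600 km


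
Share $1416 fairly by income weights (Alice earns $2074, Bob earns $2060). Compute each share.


Total income = 2074 + 2060 = $4134
Alice: $1416 × 2074/4134 = $710.40
Bob: $1416 × 2060/4134 = $705.60
= Alice: $710.40, Bob: $705.60

Alice: $710.40, Bob: $705.60


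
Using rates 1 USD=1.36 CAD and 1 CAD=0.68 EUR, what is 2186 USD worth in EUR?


Step 1: 2186 USD × 1.36 = 2972.96 CAD
Step 2: 2972.96 CAD × 0.68 = 2021.61 EUR
Implied rate USD→EUR = 1.36 × 0.68 = 0.9248
= 2021.61 EUR

2021.61 EUR


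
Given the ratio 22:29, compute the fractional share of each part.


Total parts = 22 + 29 = 51
First part: 22/51 = 22/51
Second part: 29/51 = 29/51
= 22/51 and 29/51

22/51 and 29/51


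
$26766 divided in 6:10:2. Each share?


Total parts = 6 + 10 + 2 = 18
Part 1: 26766 × 6/18 = 8922.00
Part 2: 26766 × 10/18 = 14870.00
Part 3: 26766 × 2/18 = 2974.00
= Part 1: $8922.00, Part 2: $14870.00, Part 3: $2974.00

Part 1: $8922.00, Part 2: $14870.00, Part 3: $2974.00


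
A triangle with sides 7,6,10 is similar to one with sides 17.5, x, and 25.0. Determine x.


Scale factor = 17.5/7 = 2.5
Missing side = 6 × 2.5
= 15.0

15.0


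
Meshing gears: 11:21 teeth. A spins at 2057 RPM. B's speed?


Gear ratio = 11:21 = 11:21
RPM_B = RPM_A × (teeth_A / teeth_B)
= 2057 × (11/21)
= 1077.5 RPM

1077.5 RPM


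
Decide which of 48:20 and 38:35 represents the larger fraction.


48/20 = 2.4000
38/35 = 1.0857
2.4000 > 1.0857, so 48:20 is greater
= 48:20

48:20


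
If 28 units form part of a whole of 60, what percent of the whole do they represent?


Percentage = (part / whole) × 100
= (28 / 60) × 100
≈ 46.67%

46.67%


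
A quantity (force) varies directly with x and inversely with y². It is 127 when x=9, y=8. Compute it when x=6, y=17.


z = k·x/y²
Solve for k using the known point: k = z·y²/x = 127×64/9 = 8128/9 ≈ 903.1111
Now evaluate at x=6, y=17:
z = k × 6 / 289 = (8128 × 6) / (9 × 289) = 48768/2601
≈ 18.7497

18.7497


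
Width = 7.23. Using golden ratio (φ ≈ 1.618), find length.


φ = (1 + √5) / 2 ≈ 1.618
Length = width × φ = 7.23 × 1.618 = 11.69814
≈ 11.70

11.70


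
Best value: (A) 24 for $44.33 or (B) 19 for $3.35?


Deal A: $44.33/24 = $1.8471/unit
Deal B: $3.35/19 = $0.1763/unit
B is cheaper per unit
= Deal B

Deal B


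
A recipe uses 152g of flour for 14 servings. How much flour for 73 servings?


Direct proportion: y/x = constant
k = 152/14 ≈ 10.8571
y₂ = k × 73 = 152 × 73 / 14 = 11096/14
≈ 792.57

792.57


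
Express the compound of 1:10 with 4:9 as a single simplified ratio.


Compound ratio = (1×4) : (10×9)
= 4:90
GCD = 2
= 2:45

2:45


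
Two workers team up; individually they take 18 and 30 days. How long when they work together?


Rate of A = 1/18 per day
Rate of B = 1/30 per day
Combined rate = 1/18 + 1/30 = 48/540 ≈ 0.0889 per day
Days = 1 / combined rate = 540/48
= 11.25 days

11.25 days


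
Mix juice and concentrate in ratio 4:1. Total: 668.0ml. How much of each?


Total parts = 4 + 1 = 5
juice: 668.0 × 4/5 = 534.4ml
concentrate: 668.0 × 1/5 = 133.6ml
= 534.4ml and 133.6ml

534.4ml and 133.6ml


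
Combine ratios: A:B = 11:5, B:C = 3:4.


Match B: multiply A:B by 3 → 33:15
Multiply B:C by 5 → 15:20
Combined: 33:15:20
GCD = 1
= 33:15:20

33:15:20


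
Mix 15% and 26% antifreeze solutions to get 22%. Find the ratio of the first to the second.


Let x parts of 15% mix with y parts of 26%.
15x + 26y = 22(x + y)
15x + 26y = 22x + 22y
x(15 - 22) = y(22 - 26)
x/y = (26 - 22)/(22 - 15) = 4/7
Simplify: 4:7
= 4:7

4:7


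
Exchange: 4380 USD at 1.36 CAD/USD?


Amount × rate = 4380 × 1.36
= 5956.80 CAD

5956.80 CAD


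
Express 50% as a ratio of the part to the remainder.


50% means 50 parts out of 100; remainder = 50
Part : remainder = 50:50
GCD = 50
= 1:1

1:1


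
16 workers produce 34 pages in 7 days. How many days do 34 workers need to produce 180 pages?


Days ∝ work / workers, so d₂ = d₁ × (m₁/m₂) × (w₂/w₁)
Workers factor (inverse): 16/34 ≈ 0.4706
Work factor (direct): 180/34 ≈ 5.2941
d₂ = 7 × 16/34 × 180/34 = (7 × 16 × 180) / (34 × 34) = 20160/1156
≈ 17.44 days

17.44 days


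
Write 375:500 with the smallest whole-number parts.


GCD(375, 500) = 125
375/125 : 500/125
= 3:4

3:4


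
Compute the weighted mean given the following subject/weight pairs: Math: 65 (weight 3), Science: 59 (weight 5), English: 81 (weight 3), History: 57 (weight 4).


Numerator = 65×3 + 59×5 + 81×3 + 57×4
= 195 + 295 + 243 + 228
= 961
Total weight = 15
Weighted avg = 961/15
= 64.07

64.07


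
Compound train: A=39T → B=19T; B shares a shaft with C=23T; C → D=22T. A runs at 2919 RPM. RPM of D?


Stage 1: RPM_B = RPM_A × t_A/t_B = 2919 × 39/19 = 113841/19 ≈ 5991.63
B and C share a shaft → RPM_C = RPM_B
Stage 2: RPM_D = RPM_C × t_C/t_D = RPM_A × (t_A×t_C)/(t_B×t_D)
Overall ratio = (39×23)/(19×22) = 897/418
RPM_D = 2919 × 897/418 = 2618343/418
≈ 6263.98 RPM

6263.98 RPM


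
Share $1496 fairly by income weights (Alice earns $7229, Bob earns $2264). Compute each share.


Total income = 7229 + 2264 = $9493
Alice: $1496 × 7229/9493 = $1139.22
Bob: $1496 × 2264/9493 = $356.78
= Alice: $1139.22, Bob: $356.78

Alice: $1139.22, Bob: $356.78


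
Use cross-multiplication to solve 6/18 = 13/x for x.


Cross multiply: 6 × x = 18 × 13
6x = 234
x = 234 / 6
= 39.00

39.00


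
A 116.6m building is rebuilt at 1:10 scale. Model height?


Model size = real / scale
= 116.6 / 10
= 11.6600 m

11.6600 m


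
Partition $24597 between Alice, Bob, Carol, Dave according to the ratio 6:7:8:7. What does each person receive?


Total parts = 6 + 7 + 8 + 7 = 28
Alice: 24597 × 6/28 = 5270.79
Bob: 24597 × 7/28 = 6149.25
Carol: 24597 × 8/28 = 7027.71
Dave: 24597 × 7/28 = 6149.25
= Alice: $5270.79, Bob: $6149.25, Carol: $7027.71, Dave: $6149.25

Alice: $5270.79, Bob: $6149.25, Carol: $7027.71, Dave: $6149.25


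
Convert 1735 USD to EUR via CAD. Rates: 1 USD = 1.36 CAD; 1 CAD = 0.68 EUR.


Step 1: 1735 USD × 1.36 = 2359.60 CAD
Step 2: 2359.60 CAD × 0.68 = 1604.53 EUR
Implied rate USD→EUR = 1.36 × 0.68 = 0.9248
= 1604.53 EUR

1604.53 EUR


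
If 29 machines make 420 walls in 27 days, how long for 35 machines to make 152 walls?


Days ∝ work / workers, so d₂ = d₁ × (m₁/m₂) × (w₂/w₁)
Workers factor (inverse): 29/35 ≈ 0.8286
Work factor (direct): 152/420 ≈ 0.3619
d₂ = 27 × 29/35 × 152/420 = (27 × 29 × 152) / (35 × 420) = 119016/14700
≈ 8.10 days

8.10 days


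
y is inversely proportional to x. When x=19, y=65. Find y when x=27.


Inverse proportion: x × y = constant
k = 19 × 65 = 1235
y₂ = k / 27 = 1235 / 27
= 45.74

45.74


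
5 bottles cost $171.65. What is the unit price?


Unit rate = total / quantity
= 171.65 / 5
= $34.33 per unit

$34.33 per unit


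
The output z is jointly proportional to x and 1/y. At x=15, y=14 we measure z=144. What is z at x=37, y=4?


z = k·x/y
Solve for k using the known point: k = z·y/x = 144×14/15 = 2016/15 = 134.4000
Now evaluate at x=37, y=4:
z = k × 37 / 4 = (2016 × 37) / (15 × 4) = 74592/60
= 1243.2000

1243.2000


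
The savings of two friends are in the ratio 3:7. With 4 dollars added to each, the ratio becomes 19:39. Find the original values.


Let A = 3k, B = 7k.
(3k + 4) / (7k + 4) = 19/39
Cross-multiply: 39(3k + 4) = 19(7k + 4)
117k + 156 = 133k + 76
117k - 133k = 76 - 156
-16k = -80
k = -80/-16 = 5
A = 3×5 = 15, B = 7×5 = 35
= A = 15, B = 35

A = 15, B = 35


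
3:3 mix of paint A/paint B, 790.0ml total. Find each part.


Total parts = 3 + 3 = 6
paint A: 790.0 × 3/6 = 395.0ml
paint B: 790.0 × 3/6 = 395.0ml
= 395.0ml and 395.0ml

395.0ml and 395.0ml


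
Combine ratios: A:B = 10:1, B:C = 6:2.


Match B: multiply A:B by 6 → 60:6
Multiply B:C by 1 → 6:2
Combined: 60:6:2
GCD = 2
= 30:3:1

30:3:1


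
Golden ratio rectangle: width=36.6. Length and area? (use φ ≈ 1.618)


φ = (1 + √5) / 2 ≈ 1.618
Length = width × φ = 36.6 × 1.618 = 59.2188
≈ 59.22
Area = width × length = 36.6 × 59.2188 = 2167.40808 ≈ 2167.41
= Length: 59.22, Area: 2167.41

Length: 59.22, Area: 2167.41


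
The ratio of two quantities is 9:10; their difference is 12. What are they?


Let A = 9k, B = 10k.
10k - 9k = 12
1k = 12 → k = 12/1 = 12
A = 9×12 = 108, B = 10×12 = 120
= A = 108, B = 120

A = 108, B = 120


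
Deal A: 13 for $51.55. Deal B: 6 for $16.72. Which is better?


Deal A: $51.55/13 = $3.9654/unit
Deal B: $16.72/6 = $2.7867/unit
B is cheaper per unit
= Deal B

Deal B


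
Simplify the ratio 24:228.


GCD(24, 228) = 12
24/12 : 228/12
= 2:19

2:19


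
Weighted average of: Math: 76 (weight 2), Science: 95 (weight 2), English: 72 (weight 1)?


Numerator = 76×2 + 95×2 + 72×1
= 152 + 190 + 72
= 414
Total weight = 5
Weighted avg = 414/5
= 82.80

82.80


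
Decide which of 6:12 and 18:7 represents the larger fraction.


6/12 = 0.5000
18/7 = 2.5714
0.5000 < 2.5714, so 6:12 is less
= 18:7

18:7


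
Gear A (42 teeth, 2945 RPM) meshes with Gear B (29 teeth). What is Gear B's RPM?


Gear ratio = 42:29 = 42:29
RPM_B = RPM_A × (teeth_A / teeth_B)
= 2945 × (42/29)
= 4265.2 RPM

4265.2 RPM


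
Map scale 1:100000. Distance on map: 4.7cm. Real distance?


Real distance = map distance × scale
= 4.7cm × 100000
= 470000 cm = 4700.0 m
= 4.700 km

4.700 km


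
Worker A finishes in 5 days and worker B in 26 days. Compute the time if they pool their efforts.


Rate of A = 1/5 per day
Rate of B = 1/26 per day
Combined rate = 1/5 + 1/26 = 31/130 ≈ 0.2385 per day
Days = 1 / combined rate = 130/31
≈ 4.19 days

4.19 days


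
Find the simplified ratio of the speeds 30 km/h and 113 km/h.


Ratio = 30:113
GCD = 1
Simplified = 30:113
Time ratio (same distance) = 113:30
Speed ratio = 30:113

30:113


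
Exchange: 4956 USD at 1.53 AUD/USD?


Amount × rate = 4956 × 1.53
= 7582.68 AUD

7582.68 AUD


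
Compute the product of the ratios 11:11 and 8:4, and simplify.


Compound ratio = (11×8) : (11×4)
= 88:44
GCD = 44
= 2:1

2:1


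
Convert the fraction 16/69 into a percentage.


Percentage = (part / whole) × 100
= (16 / 69) × 100
≈ 23.19%

23.19%


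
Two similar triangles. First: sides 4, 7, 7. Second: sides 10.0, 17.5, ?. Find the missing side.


Scale factor = 10.0/4 = 2.5
Missing side = 7 × 2.5
= 17.5

17.5


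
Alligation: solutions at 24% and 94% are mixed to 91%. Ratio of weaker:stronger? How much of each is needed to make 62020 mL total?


Let x parts of 24% mix with y parts of 94%.
24x + 94y = 91(x + y)
24x + 94y = 91x + 91y
x(24 - 91) = y(91 - 94)
x/y = (94 - 91)/(91 - 24) = 3/67
Simplify: 3:67
Total parts = 70; one part = 62020/70 = 886.00 mL
24% solution: 3×886.00 = 2658.00 mL
94% solution: 67×886.00 = 59362.00 mL
= ratio 3:67; 2658.00 mL and 59362.00 mL

ratio 3:67; 2658.00 mL and 59362.00 mL


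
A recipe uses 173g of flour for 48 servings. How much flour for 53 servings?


Direct proportion: y/x = constant
k = 173/48 ≈ 3.6042
y₂ = k × 53 = 173 × 53 / 48 = 9169/48
≈ 191.02

191.02


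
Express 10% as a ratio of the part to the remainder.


10% means 10 parts out of 100; remainder = 90
Part : remainder = 10:90
GCD = 10
= 1:9

1:9


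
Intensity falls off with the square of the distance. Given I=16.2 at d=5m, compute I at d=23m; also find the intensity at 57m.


I₁d₁² = I₂d₂²
I at 23m = 16.2 × (5/23)² = 16.2 × 25/529 = 405/529 ≈ 0.7656
I at 57m = 16.2 × (5/57)² = 16.2 × 25/3249 = 405/3249 ≈ 0.1247
= 0.7656 and 0.1247

0.7656 and 0.1247


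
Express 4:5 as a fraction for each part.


Total parts = 4 + 5 = 9
First part: 4/9 = 4/9
Second part: 5/9 = 5/9
= 4/9 and 5/9

4/9 and 5/9


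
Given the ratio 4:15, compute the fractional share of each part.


Total parts = 4 + 15 = 19
First part: 4/19 = 4/19
Second part: 15/19 = 15/19
= 4/19 and 15/19

4/19 and 15/19


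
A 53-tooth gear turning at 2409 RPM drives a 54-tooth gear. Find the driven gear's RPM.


Gear ratio = 53:54 = 53:54
RPM_B = RPM_A × (teeth_A / teeth_B)
= 2409 × (53/54)
= 2364.4 RPM

2364.4 RPM


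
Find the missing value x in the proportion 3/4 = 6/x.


Cross multiply: 3 × x = 4 × 6
3x = 24
x = 24 / 3
= 8.00

8.00


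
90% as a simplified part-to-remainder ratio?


90% means 90 parts out of 100; remainder = 10
Part : remainder = 90:10
GCD = 10
= 9:1

9:1


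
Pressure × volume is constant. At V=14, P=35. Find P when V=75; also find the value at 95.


Inverse proportion: x × y = constant
k = 14 × 35 = 490
At x=75: k/75 = 6.53
At x=95: k/95 = 5.16
= 6.53 and 5.16

6.53 and 5.16


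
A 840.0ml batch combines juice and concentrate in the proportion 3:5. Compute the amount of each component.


Total parts = 3 + 5 = 8
juice: 840.0 × 3/8 = 315.0ml
concentrate: 840.0 × 5/8 = 525.0ml
= 315.0ml and 525.0ml

315.0ml and 525.0ml


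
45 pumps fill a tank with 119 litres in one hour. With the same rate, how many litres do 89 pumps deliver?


Direct proportion: y/x = constant
k = 119/45 ≈ 2.6444
y₂ = k × 89 = 119 × 89 / 45 = 10591/45
≈ 235.36

235.36


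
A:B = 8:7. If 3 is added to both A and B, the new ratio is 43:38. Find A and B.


Let A = 8k, B = 7k.
(8k + 3) / (7k + 3) = 43/38
Cross-multiply: 38(8k + 3) = 43(7k + 3)
304k + 114 = 301k + 129
304k - 301k = 129 - 114
3k = 15
k = 15/3 = 5
A = 8×5 = 40, B = 7×5 = 35
= A = 40, B = 35

A = 40, B = 35


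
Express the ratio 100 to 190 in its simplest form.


GCD(100, 190) = 10
100/10 : 190/10
= 10:19

10:19


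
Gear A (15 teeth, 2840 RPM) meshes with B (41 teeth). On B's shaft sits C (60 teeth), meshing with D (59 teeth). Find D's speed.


Stage 1: RPM_B = RPM_A × t_A/t_B = 2840 × 15/41 = 42600/41 ≈ 1039.02
B and C share a shaft → RPM_C = RPM_B
Stage 2: RPM_D = RPM_C × t_C/t_D = RPM_A × (t_A×t_C)/(t_B×t_D)
Overall ratio = (15×60)/(41×59) = 900/2419
RPM_D = 2840 × 900/2419 = 2556000/2419
≈ 1056.63 RPM

1056.63 RPM


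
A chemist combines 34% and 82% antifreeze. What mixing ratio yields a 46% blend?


Let x parts of 34% mix with y parts of 82%.
34x + 82y = 46(x + y)
34x + 82y = 46x + 46y
x(34 - 46) = y(46 - 82)
x/y = (82 - 46)/(46 - 34) = 36/12
Simplify: 3:1
= 3:1

3:1


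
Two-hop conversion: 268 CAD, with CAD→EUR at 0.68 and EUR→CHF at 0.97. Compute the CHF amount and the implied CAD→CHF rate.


Step 1: 268 CAD × 0.68 = 182.24 EUR
Step 2: 182.24 EUR × 0.97 = 176.77 CHF
Implied rate CAD→CHF = 0.68 × 0.97 = 0.6596
= 176.77 CHF; implied rate 0.6596 CHF/CAD

176.77 CHF; implied rate 0.6596 CHF/CAD


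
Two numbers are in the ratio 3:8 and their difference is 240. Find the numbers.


Let A = 3k, B = 8k.
8k - 3k = 240
5k = 240 → k = 240/5 = 48
A = 3×48 = 144, B = 8×48 = 384
= A = 144, B = 384

A = 144, B = 384


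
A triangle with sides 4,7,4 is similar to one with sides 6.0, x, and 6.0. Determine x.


Scale factor = 6.0/4 = 1.5
Missing side = 7 × 1.5
= 10.5

10.5


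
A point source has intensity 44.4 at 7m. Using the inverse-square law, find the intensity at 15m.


I₁d₁² = I₂d₂²
I₂ = I₁ × (d₁/d₂)²
= 44.4 × (7/15)²
= 44.4 × 49/225
= 2175.6/225
≈ 9.6693

9.6693


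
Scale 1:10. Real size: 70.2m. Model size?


Model size = real / scale
= 70.2 / 10
= 7.0200 m

7.0200 m


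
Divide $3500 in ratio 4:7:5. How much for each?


Total parts = 4 + 7 + 5 = 16
Part 1: 3500 × 4/16 = 875.00
Part 2: 3500 × 7/16 = 1531.25
Part 3: 3500 × 5/16 = 1093.75
= Part 1: $875.00, Part 2: $1531.25, Part 3: $1093.75

Part 1: $875.00, Part 2: $1531.25, Part 3: $1093.75


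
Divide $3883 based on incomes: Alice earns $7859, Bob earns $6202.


Total income = 7859 + 6202 = $14061
Alice: $3883 × 7859/14061 = $2170.29
Bob: $3883 × 6202/14061 = $1712.71
= Alice: $2170.29, Bob: $1712.71

Alice: $2170.29, Bob: $1712.71


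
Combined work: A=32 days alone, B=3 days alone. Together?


Rate of A = 1/32 per day
Rate of B = 1/3 per day
Combined rate = 1/32 + 1/3 = 35/96 ≈ 0.3646 per day
Days = 1 / combined rate = 96/35
≈ 2.74 days

2.74 days


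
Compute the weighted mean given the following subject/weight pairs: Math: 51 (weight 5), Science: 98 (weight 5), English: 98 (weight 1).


Numerator = 51×5 + 98×5 + 98×1
= 255 + 490 + 98
= 843
Total weight = 11
Weighted avg = 843/11
= 76.64

76.64


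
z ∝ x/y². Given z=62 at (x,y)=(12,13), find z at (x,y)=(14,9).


z = k·x/y²
Solve for k using the known point: k = z·y²/x = 62×169/12 = 10478/12 ≈ 873.1667
Now evaluate at x=14, y=9:
z = k × 14 / 81 = (10478 × 14) / (12 × 81) = 146692/972
≈ 150.9177

150.9177


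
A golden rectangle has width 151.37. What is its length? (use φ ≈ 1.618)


φ = (1 + √5) / 2 ≈ 1.618
Length = width × φ = 151.37 × 1.618 = 244.91666
≈ 244.92

244.92


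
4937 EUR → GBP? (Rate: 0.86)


Amount × rate = 4937 × 0.86
= 4245.82 GBP

4245.82 GBP


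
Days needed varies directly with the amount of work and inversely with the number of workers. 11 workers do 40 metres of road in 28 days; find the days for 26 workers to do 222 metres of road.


Days ∝ work / workers, so d₂ = d₁ × (m₁/m₂) × (w₂/w₁)
Workers factor (inverse): 11/26 ≈ 0.4231
Work factor (direct): 222/40 = 5.5500
d₂ = 28 × 11/26 × 222/40 = (28 × 11 × 222) / (26 × 40) = 68376/1040
≈ 65.75 days

65.75 days


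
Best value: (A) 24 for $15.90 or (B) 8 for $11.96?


Deal A: $15.90/24 = $0.6625/unit
Deal B: $11.96/8 = $1.4950/unit
A is cheaper per unit
= Deal A

Deal A


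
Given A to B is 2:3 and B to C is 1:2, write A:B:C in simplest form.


Match B: multiply A:B by 1 → 2:3
Multiply B:C by 3 → 3:6
Combined: 2:3:6
GCD = 1
= 2:3:6

2:3:6


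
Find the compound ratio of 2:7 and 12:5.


Compound ratio = (2×12) : (7×5)
= 24:35
GCD = 1
= 24:35

24:35


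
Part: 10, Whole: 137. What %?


Percentage = (part / whole) × 100
= (10 / 137) × 100
≈ 7.30%

7.30%


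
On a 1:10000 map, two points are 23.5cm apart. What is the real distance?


Real distance = map distance × scale
= 23.5cm × 10000
= 235000 cm = 2350.0 m
= 2.350 km

2.350 km


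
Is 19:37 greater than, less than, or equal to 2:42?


19/37 = 0.5135
2/42 = 0.0476
0.5135 > 0.0476, so 19:37 is greater
= greater than

greater than
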